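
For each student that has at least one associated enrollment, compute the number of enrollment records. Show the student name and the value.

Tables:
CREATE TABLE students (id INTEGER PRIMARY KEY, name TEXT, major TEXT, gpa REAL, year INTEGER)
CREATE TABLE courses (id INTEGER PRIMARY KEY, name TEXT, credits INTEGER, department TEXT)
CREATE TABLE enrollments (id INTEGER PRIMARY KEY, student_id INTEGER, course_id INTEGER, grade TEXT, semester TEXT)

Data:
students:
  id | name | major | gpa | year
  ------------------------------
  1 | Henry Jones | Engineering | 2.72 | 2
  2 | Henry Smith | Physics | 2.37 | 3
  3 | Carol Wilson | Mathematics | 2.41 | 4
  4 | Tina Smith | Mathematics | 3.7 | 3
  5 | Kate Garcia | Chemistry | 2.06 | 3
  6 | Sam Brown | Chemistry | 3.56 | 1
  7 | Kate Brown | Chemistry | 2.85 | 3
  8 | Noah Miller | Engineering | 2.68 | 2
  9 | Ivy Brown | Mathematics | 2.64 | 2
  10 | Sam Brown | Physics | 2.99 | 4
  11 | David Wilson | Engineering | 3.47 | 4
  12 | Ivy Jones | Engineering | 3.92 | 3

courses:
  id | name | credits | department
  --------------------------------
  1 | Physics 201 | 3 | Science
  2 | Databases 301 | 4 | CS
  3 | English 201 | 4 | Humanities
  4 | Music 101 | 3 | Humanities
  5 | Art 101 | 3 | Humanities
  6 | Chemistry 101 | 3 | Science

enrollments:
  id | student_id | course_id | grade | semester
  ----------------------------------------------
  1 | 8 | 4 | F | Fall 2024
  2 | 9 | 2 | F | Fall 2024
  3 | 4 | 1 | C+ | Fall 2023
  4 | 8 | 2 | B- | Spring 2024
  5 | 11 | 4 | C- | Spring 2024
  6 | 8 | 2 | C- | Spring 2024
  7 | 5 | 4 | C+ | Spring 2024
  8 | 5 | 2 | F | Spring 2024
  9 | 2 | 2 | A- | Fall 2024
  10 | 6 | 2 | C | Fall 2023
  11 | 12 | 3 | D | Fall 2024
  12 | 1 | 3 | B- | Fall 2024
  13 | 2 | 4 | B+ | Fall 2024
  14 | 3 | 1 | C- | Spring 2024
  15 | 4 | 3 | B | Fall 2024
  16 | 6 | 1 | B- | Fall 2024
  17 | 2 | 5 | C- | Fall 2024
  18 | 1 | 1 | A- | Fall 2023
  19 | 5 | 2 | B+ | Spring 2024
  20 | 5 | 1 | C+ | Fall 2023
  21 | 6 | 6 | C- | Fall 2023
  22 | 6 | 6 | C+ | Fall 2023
SELECT p.name, COUNT(*) AS n FROM enrollments c JOIN students p ON c.student_id = p.id GROUP BY p.id, p.name

Execution result:
name | n
Henry Jones | 2
Henry Smith | 3
Carol Wilson | 1
Tina Smith | 2
Kate Garcia | 4
Sam Brown | 4
Noah Miller | 3
Ivy Brown | 1
David Wilson | 1
Ivy Jones | 1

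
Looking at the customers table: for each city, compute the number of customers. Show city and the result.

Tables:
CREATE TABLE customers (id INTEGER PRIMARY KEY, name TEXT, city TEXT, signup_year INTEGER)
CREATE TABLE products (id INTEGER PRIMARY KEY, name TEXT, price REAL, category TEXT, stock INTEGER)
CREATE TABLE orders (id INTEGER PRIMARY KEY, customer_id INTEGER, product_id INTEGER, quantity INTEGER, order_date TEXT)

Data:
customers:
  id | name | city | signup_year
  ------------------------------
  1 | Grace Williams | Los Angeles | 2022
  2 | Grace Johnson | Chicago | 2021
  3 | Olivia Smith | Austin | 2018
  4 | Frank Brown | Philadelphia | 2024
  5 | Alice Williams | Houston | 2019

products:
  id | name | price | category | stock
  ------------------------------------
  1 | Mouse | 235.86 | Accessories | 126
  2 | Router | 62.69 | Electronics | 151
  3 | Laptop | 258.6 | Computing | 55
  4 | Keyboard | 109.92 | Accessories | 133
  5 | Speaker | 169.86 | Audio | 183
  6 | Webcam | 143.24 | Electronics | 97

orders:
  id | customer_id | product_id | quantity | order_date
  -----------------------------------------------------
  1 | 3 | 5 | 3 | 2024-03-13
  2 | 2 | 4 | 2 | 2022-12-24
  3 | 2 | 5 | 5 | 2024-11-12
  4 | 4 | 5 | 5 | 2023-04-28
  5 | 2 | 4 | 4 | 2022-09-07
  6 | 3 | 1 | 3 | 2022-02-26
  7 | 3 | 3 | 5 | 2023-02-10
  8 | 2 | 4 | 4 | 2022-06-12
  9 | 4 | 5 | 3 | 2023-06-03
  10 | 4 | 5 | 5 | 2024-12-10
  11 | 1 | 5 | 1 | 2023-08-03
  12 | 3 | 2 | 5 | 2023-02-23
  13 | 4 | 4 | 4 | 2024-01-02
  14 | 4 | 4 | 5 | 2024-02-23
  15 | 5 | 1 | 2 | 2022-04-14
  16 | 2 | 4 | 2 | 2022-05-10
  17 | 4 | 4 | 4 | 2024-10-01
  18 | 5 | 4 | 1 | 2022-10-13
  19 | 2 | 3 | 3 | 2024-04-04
SELECT city, COUNT(*) AS n FROM customers GROUP BY city

Execution result:
city | n
Austin | 1
Chicago | 1
Houston | 1
Los Angeles | 1
Philadelphia | 1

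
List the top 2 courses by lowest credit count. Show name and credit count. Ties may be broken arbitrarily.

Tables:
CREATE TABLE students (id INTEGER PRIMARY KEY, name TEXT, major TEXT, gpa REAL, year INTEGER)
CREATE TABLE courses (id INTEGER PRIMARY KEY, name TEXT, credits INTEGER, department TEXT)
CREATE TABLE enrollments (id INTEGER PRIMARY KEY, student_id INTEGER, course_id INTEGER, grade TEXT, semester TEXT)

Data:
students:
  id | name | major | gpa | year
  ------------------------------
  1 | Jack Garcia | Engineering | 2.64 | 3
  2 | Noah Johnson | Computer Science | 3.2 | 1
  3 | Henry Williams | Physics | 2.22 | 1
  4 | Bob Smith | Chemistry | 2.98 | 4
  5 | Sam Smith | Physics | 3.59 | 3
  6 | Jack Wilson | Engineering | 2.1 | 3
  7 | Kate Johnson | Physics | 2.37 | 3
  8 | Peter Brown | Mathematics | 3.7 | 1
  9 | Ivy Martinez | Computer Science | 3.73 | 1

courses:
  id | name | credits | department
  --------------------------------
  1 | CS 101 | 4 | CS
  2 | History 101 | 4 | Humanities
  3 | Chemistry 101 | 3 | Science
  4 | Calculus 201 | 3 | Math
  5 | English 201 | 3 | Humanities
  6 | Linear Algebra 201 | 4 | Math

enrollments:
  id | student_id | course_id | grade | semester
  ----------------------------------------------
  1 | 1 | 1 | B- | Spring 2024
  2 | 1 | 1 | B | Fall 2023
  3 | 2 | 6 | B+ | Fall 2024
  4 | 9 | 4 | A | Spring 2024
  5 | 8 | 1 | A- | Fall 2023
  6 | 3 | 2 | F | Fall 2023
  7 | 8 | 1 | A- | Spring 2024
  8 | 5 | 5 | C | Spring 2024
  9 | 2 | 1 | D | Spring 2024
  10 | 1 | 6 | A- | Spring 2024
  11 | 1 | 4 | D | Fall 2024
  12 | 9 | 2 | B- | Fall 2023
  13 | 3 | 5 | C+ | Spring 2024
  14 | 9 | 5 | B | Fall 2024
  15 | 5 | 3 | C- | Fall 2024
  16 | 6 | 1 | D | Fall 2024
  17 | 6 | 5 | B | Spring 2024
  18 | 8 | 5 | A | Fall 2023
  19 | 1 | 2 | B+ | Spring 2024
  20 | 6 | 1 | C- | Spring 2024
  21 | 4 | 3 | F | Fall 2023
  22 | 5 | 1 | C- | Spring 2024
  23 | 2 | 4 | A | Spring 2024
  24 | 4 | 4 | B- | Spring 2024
SELECT name, credits FROM courses ORDER BY credits ASC LIMIT 2

Execution result:
name | credits
Chemistry 101 | 3
Calculus 201 | 3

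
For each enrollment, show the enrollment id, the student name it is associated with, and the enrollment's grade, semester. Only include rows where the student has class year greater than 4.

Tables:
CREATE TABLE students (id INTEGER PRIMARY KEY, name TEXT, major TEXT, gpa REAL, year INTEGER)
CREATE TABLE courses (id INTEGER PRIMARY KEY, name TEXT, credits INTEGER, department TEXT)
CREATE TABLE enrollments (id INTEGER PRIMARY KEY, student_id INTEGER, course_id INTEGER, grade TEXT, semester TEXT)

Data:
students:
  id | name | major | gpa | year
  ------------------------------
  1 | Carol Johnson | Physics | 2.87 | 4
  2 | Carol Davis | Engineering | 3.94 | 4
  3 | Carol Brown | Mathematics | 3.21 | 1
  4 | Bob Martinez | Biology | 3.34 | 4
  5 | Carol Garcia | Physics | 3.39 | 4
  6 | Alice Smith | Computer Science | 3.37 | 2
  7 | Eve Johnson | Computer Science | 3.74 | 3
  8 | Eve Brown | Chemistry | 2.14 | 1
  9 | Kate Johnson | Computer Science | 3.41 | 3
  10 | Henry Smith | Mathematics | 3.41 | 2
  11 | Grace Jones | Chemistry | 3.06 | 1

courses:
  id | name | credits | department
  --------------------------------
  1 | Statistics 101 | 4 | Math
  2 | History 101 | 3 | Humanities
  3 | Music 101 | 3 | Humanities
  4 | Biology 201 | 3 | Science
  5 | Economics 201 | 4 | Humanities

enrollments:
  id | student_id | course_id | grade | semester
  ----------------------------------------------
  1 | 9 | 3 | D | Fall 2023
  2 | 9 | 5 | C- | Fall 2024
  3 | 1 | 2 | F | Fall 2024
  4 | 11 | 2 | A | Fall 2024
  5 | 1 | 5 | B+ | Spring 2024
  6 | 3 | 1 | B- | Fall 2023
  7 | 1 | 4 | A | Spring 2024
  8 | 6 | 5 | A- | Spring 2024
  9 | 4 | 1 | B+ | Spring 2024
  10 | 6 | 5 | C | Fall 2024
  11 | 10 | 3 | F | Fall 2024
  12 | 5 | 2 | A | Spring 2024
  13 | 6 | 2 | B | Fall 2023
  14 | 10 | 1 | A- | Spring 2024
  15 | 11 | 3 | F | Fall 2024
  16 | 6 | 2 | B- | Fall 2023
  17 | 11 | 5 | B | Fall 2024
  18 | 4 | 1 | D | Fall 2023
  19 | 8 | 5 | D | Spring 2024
SELECT c.id, p.name AS student, c.grade, c.semester FROM enrollments c JOIN students p ON c.student_id = p.id WHERE p.year > 4

Execution result:
(no rows)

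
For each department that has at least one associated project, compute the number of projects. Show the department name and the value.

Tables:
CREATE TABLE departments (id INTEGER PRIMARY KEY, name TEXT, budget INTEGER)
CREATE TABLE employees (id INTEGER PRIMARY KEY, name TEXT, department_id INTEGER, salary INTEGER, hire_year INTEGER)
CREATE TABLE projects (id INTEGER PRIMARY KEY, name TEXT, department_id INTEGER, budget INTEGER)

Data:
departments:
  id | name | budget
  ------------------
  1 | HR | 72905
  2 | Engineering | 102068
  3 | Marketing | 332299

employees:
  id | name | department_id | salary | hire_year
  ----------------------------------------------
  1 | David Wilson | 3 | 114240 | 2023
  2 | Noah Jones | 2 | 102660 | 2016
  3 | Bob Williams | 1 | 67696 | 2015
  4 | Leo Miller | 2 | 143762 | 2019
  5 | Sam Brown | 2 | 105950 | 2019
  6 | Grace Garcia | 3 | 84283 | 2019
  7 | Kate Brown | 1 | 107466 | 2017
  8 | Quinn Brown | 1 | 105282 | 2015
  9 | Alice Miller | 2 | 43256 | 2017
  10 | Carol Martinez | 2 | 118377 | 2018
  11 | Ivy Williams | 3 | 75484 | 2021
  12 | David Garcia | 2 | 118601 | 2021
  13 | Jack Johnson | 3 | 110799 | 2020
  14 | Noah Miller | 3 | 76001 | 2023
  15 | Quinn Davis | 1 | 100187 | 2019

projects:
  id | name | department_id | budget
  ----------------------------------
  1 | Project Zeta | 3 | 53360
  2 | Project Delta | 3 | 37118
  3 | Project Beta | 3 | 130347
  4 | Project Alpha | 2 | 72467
SELECT p.name, COUNT(*) AS n FROM projects c JOIN departments p ON c.department_id = p.id GROUP BY p.id, p.name

Execution result:
name | n
Engineering | 1
Marketing | 3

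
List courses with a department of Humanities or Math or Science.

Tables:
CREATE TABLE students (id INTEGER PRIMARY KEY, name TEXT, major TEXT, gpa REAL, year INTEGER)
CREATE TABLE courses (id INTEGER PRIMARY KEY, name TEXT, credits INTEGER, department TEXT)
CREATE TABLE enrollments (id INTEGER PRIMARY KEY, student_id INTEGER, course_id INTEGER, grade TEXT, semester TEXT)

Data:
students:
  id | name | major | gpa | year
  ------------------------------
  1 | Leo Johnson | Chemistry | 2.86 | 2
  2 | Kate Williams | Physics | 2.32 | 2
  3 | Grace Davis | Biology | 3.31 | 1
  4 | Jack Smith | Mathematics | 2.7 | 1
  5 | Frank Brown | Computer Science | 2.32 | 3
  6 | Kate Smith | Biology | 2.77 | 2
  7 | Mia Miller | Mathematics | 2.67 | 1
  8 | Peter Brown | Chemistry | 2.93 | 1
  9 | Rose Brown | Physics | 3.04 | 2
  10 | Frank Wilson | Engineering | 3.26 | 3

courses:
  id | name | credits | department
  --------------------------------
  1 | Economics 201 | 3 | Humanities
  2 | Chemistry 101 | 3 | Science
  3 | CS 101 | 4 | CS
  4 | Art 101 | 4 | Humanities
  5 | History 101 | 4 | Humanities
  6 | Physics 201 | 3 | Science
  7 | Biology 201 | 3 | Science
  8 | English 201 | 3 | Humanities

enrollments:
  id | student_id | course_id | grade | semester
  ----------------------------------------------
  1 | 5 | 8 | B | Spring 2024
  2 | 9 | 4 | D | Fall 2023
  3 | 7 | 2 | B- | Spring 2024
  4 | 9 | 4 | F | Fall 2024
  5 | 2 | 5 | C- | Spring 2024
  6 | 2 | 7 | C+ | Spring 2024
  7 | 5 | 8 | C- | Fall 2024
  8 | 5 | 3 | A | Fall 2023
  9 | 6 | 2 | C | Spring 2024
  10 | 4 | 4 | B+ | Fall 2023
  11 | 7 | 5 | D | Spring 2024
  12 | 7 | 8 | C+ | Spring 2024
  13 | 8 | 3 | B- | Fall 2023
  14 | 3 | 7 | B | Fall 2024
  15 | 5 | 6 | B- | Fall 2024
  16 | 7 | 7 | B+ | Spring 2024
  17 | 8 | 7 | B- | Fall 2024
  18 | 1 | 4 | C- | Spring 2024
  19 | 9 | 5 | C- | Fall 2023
SELECT name, department FROM courses WHERE department IN ('Humanities', 'Math', 'Science')

Execution result:
name | department
Economics 201 | Humanities
Chemistry 101 | Science
Art 101 | Humanities
History 101 | Humanities
Physics 201 | Science
Biology 201 | Science
English 201 | Humanities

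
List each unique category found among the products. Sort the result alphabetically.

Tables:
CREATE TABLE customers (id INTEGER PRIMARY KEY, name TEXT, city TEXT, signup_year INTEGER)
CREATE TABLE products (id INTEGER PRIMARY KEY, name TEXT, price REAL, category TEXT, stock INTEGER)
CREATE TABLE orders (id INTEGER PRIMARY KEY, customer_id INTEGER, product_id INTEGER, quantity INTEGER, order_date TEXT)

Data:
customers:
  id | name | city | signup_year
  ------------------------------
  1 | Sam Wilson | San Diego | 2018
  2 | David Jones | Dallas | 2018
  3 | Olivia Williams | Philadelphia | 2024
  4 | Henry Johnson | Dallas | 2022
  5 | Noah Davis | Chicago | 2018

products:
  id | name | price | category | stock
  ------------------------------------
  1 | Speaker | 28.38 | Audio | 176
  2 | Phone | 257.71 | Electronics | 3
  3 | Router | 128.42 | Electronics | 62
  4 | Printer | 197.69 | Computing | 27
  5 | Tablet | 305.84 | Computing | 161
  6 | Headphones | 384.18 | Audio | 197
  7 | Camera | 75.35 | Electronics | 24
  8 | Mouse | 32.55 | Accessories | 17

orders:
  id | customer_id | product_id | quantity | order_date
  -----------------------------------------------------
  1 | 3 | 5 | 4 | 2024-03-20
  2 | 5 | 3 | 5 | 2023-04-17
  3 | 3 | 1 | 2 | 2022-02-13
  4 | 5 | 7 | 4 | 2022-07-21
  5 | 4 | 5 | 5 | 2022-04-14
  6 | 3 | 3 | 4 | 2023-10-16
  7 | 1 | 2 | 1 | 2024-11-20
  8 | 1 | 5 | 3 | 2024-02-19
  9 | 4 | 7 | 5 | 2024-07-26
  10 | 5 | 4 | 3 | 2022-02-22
SELECT DISTINCT category FROM products ORDER BY category

Execution result:
category
Accessories
Audio
Computing
Electronics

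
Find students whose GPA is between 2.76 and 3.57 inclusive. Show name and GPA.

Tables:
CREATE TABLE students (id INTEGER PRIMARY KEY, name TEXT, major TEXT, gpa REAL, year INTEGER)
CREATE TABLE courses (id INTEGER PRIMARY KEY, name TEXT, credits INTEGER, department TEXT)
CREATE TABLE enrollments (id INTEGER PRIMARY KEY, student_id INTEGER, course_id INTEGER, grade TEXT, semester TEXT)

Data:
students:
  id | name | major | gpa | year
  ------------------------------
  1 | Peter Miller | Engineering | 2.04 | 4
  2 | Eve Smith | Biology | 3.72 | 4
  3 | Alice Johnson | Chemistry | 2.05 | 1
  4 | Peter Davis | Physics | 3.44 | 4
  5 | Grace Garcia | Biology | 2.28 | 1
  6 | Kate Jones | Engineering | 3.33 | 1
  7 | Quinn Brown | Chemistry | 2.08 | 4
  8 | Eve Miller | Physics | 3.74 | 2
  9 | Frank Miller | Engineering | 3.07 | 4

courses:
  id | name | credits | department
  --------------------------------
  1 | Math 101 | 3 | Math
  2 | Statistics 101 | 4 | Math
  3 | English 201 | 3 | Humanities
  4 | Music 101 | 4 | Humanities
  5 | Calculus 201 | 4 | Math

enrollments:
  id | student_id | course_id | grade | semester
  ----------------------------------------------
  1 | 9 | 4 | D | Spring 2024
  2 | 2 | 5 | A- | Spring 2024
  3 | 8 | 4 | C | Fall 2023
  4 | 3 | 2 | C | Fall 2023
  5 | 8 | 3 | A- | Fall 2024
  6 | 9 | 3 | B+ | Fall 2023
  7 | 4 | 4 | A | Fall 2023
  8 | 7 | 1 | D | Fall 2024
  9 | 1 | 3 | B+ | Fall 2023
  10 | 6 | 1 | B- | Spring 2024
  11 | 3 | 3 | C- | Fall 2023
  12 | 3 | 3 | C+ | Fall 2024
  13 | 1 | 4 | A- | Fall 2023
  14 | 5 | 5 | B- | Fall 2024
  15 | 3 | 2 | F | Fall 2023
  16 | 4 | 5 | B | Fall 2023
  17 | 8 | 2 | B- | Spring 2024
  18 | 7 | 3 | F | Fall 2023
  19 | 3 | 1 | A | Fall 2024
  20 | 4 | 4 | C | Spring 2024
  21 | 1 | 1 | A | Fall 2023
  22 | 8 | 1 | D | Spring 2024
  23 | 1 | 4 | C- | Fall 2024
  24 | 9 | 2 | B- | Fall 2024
SELECT name, gpa FROM students WHERE gpa BETWEEN 2.76 AND 3.57

Execution result:
name | gpa
Peter Davis | 3.44
Kate Jones | 3.33
Frank Miller | 3.07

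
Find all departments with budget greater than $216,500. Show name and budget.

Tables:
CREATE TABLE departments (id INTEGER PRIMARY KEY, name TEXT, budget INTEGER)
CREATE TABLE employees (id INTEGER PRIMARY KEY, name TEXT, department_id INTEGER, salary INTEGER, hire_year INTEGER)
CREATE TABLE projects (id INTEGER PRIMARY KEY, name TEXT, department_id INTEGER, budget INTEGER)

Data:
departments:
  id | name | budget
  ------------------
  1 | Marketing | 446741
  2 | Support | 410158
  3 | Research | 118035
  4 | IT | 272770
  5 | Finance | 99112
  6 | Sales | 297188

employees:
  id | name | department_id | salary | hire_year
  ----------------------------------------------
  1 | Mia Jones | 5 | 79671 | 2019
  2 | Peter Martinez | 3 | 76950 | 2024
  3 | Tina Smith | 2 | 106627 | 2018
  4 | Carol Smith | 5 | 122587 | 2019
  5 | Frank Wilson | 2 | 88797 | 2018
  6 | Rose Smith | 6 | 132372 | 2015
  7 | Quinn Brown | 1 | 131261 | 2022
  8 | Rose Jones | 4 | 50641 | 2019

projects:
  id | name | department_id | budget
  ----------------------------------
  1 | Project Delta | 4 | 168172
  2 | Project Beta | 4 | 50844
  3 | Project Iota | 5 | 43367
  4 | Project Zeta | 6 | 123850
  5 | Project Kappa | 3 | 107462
SELECT name, budget FROM departments WHERE budget > 216500

Execution result:
name | budget
Marketing | 446741
Support | 410158
IT | 272770
Sales | 297188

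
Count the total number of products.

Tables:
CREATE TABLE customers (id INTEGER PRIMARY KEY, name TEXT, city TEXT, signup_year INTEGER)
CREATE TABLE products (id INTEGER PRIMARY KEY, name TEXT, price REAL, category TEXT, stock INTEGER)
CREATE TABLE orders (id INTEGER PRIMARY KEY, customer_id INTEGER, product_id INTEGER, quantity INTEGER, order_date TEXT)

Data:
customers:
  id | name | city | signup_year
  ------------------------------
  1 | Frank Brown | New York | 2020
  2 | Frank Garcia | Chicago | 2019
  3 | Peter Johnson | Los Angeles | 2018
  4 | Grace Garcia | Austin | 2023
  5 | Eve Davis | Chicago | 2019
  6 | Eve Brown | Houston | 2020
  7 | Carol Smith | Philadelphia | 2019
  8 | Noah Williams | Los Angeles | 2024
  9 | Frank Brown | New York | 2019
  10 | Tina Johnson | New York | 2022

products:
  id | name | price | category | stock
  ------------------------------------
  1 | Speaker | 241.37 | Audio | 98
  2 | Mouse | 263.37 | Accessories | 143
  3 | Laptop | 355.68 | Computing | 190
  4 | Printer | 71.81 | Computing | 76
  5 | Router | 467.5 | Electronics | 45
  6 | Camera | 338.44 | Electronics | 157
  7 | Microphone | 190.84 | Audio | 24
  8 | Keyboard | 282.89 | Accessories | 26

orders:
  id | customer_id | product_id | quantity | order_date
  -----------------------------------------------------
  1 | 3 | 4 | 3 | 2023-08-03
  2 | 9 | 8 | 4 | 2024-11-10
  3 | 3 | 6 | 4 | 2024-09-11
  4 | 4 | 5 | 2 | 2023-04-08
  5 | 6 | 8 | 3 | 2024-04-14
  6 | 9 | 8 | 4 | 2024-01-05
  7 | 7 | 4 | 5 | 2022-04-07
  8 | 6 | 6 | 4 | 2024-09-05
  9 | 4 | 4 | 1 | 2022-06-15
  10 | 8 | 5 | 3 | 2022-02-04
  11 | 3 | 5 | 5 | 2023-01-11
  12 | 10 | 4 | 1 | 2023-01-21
SELECT COUNT(*) FROM products

Execution result:
8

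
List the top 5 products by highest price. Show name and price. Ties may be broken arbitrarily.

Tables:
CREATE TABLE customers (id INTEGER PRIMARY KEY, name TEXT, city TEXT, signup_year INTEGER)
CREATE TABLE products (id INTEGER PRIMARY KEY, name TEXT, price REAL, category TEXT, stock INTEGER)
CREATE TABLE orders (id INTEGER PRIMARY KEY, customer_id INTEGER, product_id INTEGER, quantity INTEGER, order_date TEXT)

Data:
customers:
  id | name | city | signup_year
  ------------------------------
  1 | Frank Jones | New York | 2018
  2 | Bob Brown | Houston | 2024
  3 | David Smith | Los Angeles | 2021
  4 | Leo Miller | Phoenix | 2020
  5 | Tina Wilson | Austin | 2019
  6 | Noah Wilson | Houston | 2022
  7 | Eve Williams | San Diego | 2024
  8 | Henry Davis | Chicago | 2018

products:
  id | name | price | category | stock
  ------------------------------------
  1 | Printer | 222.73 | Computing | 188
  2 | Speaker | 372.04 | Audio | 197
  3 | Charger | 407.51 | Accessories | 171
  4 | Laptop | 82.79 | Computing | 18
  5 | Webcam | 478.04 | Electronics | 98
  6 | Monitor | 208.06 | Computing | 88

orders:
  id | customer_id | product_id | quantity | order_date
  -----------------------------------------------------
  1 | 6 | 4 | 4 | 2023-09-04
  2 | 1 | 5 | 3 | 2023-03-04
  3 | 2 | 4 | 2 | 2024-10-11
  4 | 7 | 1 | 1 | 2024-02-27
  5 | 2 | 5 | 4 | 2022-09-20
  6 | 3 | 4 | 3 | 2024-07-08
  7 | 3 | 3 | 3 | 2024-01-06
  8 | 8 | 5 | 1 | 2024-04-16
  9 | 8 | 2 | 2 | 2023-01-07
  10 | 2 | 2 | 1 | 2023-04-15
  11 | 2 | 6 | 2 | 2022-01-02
SELECT name, price FROM products ORDER BY price DESC LIMIT 5

Execution result:
name | price
Webcam | 478.04
Charger | 407.51
Speaker | 372.04
Printer | 222.73
Monitor | 208.06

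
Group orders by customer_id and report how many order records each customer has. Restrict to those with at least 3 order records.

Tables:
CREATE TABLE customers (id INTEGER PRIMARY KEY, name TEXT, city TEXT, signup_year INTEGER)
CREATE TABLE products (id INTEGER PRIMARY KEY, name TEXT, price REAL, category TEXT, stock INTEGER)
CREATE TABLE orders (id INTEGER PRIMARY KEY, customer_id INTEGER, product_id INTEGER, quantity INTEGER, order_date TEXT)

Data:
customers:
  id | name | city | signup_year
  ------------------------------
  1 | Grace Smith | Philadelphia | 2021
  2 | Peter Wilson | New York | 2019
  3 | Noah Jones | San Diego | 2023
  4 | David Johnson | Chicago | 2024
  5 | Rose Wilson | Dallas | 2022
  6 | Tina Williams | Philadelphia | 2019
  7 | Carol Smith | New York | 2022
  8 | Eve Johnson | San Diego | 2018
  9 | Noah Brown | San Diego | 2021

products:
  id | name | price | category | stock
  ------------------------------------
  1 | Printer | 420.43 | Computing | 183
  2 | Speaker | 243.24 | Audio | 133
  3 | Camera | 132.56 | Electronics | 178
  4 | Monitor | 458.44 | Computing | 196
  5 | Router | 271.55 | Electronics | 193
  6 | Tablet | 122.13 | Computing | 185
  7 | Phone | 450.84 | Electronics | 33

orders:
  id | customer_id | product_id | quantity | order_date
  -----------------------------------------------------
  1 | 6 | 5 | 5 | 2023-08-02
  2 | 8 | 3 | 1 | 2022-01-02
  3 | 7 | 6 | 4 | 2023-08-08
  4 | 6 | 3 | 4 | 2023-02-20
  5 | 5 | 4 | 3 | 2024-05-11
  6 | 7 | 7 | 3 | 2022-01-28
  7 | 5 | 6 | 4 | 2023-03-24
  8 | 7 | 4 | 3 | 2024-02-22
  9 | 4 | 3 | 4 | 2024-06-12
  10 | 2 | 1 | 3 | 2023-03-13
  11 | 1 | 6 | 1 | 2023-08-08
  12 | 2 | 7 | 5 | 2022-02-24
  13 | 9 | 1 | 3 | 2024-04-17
SELECT customer_id, COUNT(*) AS order_count FROM orders GROUP BY customer_id HAVING COUNT(*) >= 3

Execution result:
customer_id | order_count
7 | 3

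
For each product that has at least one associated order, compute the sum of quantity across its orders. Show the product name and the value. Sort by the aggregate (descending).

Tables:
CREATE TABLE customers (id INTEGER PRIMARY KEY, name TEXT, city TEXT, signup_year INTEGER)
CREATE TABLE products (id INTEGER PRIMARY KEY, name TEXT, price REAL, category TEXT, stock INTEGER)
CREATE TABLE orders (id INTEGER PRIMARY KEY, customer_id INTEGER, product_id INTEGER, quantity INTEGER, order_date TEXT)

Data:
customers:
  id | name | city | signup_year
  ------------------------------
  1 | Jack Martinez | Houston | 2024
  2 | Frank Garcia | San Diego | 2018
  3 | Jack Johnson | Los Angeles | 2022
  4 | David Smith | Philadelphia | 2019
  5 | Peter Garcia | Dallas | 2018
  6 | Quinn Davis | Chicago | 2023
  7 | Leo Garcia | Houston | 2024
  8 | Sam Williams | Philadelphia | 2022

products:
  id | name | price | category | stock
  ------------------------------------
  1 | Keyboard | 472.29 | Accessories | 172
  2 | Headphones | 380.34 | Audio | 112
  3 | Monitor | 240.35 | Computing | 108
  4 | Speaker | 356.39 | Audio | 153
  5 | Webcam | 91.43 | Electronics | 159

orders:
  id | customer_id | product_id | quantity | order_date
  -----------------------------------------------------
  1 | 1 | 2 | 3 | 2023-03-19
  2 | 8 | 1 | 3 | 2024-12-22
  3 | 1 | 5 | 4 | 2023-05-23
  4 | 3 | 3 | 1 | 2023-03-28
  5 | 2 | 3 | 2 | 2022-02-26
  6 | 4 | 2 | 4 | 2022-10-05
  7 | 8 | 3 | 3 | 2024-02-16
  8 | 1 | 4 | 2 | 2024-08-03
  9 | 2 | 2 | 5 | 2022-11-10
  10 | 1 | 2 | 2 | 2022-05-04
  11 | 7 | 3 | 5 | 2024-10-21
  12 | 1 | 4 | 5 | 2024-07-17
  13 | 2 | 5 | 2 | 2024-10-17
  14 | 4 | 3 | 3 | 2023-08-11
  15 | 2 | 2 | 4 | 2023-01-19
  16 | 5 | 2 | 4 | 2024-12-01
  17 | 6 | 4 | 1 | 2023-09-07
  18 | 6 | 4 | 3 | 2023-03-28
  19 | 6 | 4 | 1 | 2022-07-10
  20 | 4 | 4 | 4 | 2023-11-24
SELECT p.name, SUM(c.quantity) AS sum_quantity FROM orders c JOIN products p ON c.product_id = p.id GROUP BY p.id, p.name ORDER BY sum_quantity DESC

Execution result:
name | sum_quantity
Headphones | 22
Speaker | 16
Monitor | 14
Webcam | 6
Keyboard | 3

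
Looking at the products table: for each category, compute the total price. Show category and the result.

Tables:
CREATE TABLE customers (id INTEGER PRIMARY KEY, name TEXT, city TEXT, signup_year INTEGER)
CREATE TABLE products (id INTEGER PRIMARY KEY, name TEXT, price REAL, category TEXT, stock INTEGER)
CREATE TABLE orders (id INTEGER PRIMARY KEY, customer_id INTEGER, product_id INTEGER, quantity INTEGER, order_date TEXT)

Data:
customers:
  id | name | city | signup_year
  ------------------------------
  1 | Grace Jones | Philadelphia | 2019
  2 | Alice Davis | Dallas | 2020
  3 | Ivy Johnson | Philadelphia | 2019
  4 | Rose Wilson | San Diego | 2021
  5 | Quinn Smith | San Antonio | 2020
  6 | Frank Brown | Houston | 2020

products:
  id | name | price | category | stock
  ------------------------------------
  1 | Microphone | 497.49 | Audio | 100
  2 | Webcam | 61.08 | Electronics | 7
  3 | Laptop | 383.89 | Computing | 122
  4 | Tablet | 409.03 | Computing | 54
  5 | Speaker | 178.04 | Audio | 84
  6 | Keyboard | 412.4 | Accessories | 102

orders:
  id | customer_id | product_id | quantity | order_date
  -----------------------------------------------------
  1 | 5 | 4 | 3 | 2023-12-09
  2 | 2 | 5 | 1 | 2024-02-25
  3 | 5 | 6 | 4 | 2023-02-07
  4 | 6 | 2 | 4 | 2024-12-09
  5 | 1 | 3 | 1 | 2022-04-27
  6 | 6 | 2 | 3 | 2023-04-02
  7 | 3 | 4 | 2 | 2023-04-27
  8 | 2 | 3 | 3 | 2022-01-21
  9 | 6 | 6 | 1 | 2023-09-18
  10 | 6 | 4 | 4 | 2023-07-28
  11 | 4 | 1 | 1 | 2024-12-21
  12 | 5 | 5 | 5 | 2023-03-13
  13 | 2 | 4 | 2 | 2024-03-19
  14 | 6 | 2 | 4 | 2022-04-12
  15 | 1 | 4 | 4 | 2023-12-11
SELECT category, SUM(price) AS sum_price FROM products GROUP BY category

Execution result:
category | sum_price
Accessories | 412.40
Audio | 675.53
Computing | 792.92
Electronics | 61.08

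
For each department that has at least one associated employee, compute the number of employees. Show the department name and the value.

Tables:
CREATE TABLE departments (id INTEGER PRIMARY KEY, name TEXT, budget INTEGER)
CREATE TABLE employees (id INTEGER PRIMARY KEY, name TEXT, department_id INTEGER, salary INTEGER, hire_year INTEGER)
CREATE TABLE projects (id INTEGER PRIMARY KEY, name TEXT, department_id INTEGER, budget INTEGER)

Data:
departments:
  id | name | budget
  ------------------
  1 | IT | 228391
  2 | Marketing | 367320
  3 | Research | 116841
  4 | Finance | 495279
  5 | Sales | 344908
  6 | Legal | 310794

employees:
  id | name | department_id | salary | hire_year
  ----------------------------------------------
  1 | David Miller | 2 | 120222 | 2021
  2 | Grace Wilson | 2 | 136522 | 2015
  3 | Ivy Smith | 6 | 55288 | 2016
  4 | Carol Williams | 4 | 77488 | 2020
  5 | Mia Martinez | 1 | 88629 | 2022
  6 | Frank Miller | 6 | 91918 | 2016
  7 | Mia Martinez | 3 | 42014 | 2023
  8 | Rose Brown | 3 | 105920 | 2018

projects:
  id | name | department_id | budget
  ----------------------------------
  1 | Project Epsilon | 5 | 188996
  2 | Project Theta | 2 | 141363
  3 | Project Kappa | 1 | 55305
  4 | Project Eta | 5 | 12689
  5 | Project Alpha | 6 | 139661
SELECT p.name, COUNT(*) AS n FROM employees c JOIN departments p ON c.department_id = p.id GROUP BY p.id, p.name

Execution result:
name | n
IT | 1
Marketing | 2
Research | 2
Finance | 1
Legal | 2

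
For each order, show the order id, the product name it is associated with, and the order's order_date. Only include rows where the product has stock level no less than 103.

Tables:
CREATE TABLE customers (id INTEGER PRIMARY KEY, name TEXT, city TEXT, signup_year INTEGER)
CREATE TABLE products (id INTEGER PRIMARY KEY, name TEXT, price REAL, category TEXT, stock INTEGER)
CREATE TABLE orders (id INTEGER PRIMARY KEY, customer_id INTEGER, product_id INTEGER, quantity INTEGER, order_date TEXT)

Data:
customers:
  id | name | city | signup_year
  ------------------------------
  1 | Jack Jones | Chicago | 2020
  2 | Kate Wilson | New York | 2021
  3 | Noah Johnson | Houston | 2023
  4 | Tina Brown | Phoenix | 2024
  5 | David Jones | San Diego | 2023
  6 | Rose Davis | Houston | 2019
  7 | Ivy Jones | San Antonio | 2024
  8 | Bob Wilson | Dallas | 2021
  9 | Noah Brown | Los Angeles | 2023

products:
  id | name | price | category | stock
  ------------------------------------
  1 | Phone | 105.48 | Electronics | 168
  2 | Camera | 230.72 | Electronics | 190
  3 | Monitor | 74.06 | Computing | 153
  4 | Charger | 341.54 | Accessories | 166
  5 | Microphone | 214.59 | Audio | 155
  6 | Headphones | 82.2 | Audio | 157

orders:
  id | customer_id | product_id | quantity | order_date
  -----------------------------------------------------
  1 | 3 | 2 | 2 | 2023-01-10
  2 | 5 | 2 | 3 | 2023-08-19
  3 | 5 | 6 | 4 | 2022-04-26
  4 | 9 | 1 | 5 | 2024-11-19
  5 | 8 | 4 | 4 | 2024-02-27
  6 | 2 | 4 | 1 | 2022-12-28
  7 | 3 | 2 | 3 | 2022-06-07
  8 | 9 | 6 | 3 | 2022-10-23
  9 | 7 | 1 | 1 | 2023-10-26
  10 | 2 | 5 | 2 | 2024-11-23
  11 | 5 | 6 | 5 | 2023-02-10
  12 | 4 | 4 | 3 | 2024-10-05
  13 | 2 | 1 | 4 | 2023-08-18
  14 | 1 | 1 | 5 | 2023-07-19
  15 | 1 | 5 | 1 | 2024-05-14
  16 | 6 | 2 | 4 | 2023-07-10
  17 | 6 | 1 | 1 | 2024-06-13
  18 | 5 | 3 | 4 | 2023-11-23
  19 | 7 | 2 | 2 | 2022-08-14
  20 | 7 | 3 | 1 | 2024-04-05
SELECT c.id, p.name AS product, c.order_date FROM orders c JOIN products p ON c.product_id = p.id WHERE p.stock >= 103

Execution result:
id | product | order_date
1 | Camera | 2023-01-10
2 | Camera | 2023-08-19
3 | Headphones | 2022-04-26
4 | Phone | 2024-11-19
5 | Charger | 2024-02-27
6 | Charger | 2022-12-28
7 | Camera | 2022-06-07
8 | Headphones | 2022-10-23
9 | Phone | 2023-10-26
10 | Microphone | 2024-11-23
11 | Headphones | 2023-02-10
12 | Charger | 2024-10-05
13 | Phone | 2023-08-18
14 | Phone | 2023-07-19
15 | Microphone | 2024-05-14
16 | Camera | 2023-07-10
17 | Phone | 2024-06-13
18 | Monitor | 2023-11-23
19 | Camera | 2022-08-14
20 | Monitor | 2024-04-05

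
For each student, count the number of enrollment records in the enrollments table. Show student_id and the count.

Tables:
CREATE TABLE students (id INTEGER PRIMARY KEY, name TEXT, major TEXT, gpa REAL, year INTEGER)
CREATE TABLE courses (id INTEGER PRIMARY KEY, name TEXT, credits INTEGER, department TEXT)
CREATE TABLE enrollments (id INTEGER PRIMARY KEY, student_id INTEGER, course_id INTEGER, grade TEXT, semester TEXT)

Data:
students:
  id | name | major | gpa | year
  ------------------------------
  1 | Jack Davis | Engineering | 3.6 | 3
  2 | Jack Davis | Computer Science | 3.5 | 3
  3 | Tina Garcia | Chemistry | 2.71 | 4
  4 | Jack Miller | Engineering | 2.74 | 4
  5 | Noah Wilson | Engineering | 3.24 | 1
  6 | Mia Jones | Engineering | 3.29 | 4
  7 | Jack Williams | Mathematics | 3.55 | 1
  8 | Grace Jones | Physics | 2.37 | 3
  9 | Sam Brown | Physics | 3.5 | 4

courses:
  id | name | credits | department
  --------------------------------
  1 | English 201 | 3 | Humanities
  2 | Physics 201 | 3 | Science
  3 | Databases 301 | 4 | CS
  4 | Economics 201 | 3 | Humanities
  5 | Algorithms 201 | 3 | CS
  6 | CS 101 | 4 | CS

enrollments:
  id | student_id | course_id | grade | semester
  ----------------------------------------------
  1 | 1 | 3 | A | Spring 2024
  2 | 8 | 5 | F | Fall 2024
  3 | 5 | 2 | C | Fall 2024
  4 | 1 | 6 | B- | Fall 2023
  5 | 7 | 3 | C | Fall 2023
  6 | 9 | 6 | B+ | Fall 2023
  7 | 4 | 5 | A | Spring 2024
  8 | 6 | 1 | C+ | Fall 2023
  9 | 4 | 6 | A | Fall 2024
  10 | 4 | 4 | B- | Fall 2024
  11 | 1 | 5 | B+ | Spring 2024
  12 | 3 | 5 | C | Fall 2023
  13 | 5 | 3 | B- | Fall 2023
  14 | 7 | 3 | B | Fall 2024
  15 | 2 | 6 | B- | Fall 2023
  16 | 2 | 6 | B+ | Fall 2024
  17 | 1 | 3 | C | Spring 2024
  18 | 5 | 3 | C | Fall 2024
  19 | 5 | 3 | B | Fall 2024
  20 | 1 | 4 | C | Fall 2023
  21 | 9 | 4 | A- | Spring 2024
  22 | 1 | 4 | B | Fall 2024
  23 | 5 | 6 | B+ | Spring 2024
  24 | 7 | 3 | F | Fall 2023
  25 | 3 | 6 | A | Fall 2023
SELECT student_id, COUNT(*) AS enrollment_count FROM enrollments GROUP BY student_id

Execution result:
student_id | enrollment_count
1 | 6
2 | 2
3 | 2
4 | 3
5 | 5
6 | 1
7 | 3
8 | 1
9 | 2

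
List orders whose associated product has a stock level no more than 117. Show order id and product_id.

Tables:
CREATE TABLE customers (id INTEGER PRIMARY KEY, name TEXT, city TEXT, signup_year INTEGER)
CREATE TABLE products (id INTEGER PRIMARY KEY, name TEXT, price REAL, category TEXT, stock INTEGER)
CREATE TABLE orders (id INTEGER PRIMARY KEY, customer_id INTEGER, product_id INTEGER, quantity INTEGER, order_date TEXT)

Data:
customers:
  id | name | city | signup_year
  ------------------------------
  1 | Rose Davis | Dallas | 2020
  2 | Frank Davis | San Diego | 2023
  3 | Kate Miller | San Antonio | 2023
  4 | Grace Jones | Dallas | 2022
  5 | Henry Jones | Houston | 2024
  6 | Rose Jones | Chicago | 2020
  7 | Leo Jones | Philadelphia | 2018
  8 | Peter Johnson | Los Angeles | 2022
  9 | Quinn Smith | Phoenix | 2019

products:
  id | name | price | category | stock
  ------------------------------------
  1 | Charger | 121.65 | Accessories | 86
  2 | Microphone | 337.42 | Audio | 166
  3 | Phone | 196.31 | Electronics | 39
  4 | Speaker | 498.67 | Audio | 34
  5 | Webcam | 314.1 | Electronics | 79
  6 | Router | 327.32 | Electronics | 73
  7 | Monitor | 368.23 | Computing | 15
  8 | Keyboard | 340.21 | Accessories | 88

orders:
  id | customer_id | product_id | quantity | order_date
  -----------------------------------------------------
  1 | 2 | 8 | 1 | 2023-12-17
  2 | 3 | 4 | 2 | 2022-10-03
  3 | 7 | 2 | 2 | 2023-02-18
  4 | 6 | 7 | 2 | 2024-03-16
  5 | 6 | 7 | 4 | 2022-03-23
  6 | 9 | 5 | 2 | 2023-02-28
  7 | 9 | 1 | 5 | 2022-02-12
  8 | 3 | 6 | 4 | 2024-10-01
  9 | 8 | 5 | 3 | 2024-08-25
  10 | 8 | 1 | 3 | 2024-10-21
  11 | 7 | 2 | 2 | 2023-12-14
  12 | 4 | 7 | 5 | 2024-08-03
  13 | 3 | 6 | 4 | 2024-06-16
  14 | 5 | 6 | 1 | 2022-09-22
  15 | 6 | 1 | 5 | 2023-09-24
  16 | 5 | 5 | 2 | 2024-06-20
SELECT id, product_id FROM orders WHERE product_id IN (SELECT id FROM products WHERE stock <= 117)

Execution result:
id | product_id
1 | 8
2 | 4
4 | 7
5 | 7
6 | 5
7 | 1
8 | 6
9 | 5
10 | 1
12 | 7
13 | 6
14 | 6
15 | 1
16 | 5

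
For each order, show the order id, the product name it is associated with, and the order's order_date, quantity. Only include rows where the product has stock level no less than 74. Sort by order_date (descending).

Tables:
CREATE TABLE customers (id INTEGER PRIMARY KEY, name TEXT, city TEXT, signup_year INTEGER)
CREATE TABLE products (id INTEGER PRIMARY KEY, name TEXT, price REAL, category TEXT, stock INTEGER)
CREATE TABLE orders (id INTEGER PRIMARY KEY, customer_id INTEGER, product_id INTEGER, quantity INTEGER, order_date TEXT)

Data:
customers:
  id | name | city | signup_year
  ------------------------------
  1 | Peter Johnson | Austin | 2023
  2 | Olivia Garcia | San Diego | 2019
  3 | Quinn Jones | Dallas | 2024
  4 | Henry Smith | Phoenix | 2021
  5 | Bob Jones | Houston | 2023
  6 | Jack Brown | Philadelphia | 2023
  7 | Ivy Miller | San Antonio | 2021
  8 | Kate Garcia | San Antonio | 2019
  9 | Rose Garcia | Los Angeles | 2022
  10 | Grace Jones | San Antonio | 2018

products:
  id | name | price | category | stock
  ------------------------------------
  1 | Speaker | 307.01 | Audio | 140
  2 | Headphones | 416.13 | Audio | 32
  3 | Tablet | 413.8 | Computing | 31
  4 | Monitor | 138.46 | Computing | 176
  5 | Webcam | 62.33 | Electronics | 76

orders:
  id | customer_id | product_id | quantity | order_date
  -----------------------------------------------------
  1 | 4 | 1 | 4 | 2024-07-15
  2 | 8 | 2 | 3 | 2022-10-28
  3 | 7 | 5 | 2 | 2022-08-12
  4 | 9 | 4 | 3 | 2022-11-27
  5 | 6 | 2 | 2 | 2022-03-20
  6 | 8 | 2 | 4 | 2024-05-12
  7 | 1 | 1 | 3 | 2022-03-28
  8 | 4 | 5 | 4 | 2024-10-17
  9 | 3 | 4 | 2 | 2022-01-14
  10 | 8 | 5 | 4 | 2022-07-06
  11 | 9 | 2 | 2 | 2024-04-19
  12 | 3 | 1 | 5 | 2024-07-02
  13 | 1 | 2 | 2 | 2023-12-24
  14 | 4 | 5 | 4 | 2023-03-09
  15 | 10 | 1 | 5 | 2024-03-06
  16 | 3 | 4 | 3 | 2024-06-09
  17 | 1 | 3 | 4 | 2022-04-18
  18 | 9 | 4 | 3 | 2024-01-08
SELECT c.id, p.name AS product, c.order_date, c.quantity FROM orders c JOIN products p ON c.product_id = p.id WHERE p.stock >= 74 ORDER BY c.order_date DESC

Execution result:
id | product | order_date | quantity
8 | Webcam | 2024-10-17 | 4
1 | Speaker | 2024-07-15 | 4
12 | Speaker | 2024-07-02 | 5
16 | Monitor | 2024-06-09 | 3
15 | Speaker | 2024-03-06 | 5
18 | Monitor | 2024-01-08 | 3
14 | Webcam | 2023-03-09 | 4
4 | Monitor | 2022-11-27 | 3
3 | Webcam | 2022-08-12 | 2
10 | Webcam | 2022-07-06 | 4
7 | Speaker | 2022-03-28 | 3
9 | Monitor | 2022-01-14 | 2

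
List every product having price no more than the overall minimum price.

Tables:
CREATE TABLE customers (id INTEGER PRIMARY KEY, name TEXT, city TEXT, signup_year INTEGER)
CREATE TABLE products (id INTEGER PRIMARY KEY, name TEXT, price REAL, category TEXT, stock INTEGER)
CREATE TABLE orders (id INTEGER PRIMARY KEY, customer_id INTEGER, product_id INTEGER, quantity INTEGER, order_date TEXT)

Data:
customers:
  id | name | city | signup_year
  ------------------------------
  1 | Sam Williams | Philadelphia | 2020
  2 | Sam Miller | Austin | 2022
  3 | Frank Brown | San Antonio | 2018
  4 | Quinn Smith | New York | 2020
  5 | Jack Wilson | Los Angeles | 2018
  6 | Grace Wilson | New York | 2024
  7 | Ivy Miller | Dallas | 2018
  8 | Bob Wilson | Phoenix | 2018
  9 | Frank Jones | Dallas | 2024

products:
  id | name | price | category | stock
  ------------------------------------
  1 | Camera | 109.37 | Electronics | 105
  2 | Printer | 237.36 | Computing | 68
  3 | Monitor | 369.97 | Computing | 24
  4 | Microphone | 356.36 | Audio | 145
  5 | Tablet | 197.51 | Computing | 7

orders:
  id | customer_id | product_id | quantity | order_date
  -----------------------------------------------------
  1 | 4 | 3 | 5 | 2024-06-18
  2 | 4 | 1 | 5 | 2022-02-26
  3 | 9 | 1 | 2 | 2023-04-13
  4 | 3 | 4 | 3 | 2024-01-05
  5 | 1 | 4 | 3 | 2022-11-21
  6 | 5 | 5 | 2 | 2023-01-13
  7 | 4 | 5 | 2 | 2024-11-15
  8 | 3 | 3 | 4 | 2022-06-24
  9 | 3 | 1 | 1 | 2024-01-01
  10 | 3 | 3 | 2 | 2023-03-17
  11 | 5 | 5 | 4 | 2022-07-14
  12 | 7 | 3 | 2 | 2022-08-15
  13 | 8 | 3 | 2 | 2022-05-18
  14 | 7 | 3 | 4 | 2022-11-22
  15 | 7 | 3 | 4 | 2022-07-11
SELECT name, price FROM products WHERE price <= (SELECT MIN(price) FROM products)

Execution result:
name | price
Camera | 109.37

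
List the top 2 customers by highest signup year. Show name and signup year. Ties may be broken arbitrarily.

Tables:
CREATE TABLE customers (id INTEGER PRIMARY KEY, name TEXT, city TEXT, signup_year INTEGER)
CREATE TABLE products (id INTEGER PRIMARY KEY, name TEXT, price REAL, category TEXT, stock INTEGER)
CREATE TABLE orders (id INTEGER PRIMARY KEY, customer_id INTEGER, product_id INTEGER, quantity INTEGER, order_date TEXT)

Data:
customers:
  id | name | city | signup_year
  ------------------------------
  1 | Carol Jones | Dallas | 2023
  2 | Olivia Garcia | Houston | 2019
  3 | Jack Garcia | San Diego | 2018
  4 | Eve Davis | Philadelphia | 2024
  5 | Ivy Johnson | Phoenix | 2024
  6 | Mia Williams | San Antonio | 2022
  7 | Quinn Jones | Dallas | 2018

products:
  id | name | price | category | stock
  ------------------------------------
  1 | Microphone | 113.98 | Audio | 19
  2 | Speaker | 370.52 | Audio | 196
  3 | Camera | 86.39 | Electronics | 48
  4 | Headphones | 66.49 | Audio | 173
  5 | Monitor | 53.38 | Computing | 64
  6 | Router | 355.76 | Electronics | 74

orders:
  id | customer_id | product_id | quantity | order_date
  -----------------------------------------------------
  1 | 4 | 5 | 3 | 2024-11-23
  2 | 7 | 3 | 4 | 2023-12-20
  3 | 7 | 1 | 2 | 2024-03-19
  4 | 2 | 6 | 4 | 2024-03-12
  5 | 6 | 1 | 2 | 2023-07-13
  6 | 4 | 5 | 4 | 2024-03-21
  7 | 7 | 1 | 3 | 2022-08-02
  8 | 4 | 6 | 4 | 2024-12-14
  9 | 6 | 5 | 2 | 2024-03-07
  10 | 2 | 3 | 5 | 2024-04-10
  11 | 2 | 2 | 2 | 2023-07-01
SELECT name, signup_year FROM customers ORDER BY signup_year DESC LIMIT 2

Execution result:
name | signup_year
Eve Davis | 2024
Ivy Johnson | 2024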